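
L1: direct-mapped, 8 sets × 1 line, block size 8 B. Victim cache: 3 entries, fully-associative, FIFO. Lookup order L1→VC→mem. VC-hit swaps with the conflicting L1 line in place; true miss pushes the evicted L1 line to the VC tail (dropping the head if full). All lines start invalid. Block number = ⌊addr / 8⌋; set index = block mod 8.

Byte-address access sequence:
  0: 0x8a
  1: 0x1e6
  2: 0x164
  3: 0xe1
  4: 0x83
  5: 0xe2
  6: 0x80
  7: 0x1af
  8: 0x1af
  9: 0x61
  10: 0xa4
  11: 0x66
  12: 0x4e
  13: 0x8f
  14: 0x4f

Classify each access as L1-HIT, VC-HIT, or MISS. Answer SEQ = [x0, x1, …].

SEQ = [MISS, MISS, MISS, MISS, MISS, L1-HIT, L1-HIT, MISS, L1-HIT, MISS, MISS, VC-HIT, MISS, VC-HIT, VC-HIT]

  [0] addr=0x8a blk=17 s=1: MISS | VC []
  [1] addr=0x1e6 blk=60 s=4: MISS | VC []
  [2] addr=0x164 blk=44 s=4: MISS | VC [60]
  [3] addr=0xe1 blk=28 s=4: MISS | VC [60, 44]
  [4] addr=0x83 blk=16 s=0: MISS | VC [60, 44]
  [5] addr=0xe2 blk=28 s=4: L1-HIT | VC [60, 44]
  [6] addr=0x80 blk=16 s=0: L1-HIT | VC [60, 44]
  [7] addr=0x1af blk=53 s=5: MISS | VC [60, 44]
  [8] addr=0x1af blk=53 s=5: L1-HIT | VC [60, 44]
  [9] addr=0x61 blk=12 s=4: MISS | VC [60, 44, 28]
  [10] addr=0xa4 blk=20 s=4: MISS | VC [44, 28, 12]
  [11] addr=0x66 blk=12 s=4: VC-HIT | VC [44, 28, 20]
  [12] addr=0x4e blk=9 s=1: MISS | VC [28, 20, 17]
  [13] addr=0x8f blk=17 s=1: VC-HIT | VC [28, 20, 9]
  [14] addr=0x4f blk=9 s=1: VC-HIT | VC [28, 20, 17]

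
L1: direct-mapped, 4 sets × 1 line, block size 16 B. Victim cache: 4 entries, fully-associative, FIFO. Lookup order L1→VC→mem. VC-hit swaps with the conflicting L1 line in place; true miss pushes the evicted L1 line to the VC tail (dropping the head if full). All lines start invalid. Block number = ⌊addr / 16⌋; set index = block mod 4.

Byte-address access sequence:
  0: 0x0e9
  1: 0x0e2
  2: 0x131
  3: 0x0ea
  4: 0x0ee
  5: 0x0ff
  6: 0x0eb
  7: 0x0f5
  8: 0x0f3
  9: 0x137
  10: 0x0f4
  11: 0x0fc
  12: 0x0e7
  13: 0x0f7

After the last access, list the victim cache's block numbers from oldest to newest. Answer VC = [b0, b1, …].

VC = [19]

0: 0xe9 (blk 14, set 2) → MISS  vc=[]
1: 0xe2 (blk 14, set 2) → L1-HIT  vc=[]
2: 0x131 (blk 19, set 3) → MISS  vc=[]
3: 0xea (blk 14, set 2) → L1-HIT  vc=[]
4: 0xee (blk 14, set 2) → L1-HIT  vc=[]
5: 0xff (blk 15, set 3) → MISS  vc=[19]
6: 0xeb (blk 14, set 2) → L1-HIT  vc=[19]
7: 0xf5 (blk 15, set 3) → L1-HIT  vc=[19]
8: 0xf3 (blk 15, set 3) → L1-HIT  vc=[19]
9: 0x137 (blk 19, set 3) → VC-HIT  vc=[15]
10: 0xf4 (blk 15, set 3) → VC-HIT  vc=[19]
11: 0xfc (blk 15, set 3) → L1-HIT  vc=[19]
12: 0xe7 (blk 14, set 2) → L1-HIT  vc=[19]
13: 0xf7 (blk 15, set 3) → L1-HIT  vc=[19]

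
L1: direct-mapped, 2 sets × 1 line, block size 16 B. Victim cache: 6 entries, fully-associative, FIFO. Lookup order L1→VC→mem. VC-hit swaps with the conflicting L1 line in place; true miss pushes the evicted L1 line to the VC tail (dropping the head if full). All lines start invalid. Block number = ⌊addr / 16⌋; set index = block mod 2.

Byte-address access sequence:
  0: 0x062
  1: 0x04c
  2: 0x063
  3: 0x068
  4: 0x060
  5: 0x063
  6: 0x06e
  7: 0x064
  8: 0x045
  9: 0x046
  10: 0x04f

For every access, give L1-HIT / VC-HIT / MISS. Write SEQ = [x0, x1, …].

#0 0x62→b6/s0 MISS; vc=[]
#1 0x4c→b4/s0 MISS; vc=[6]
#2 0x63→b6/s0 VC-HIT; vc=[4]
#3 0x68→b6/s0 L1-HIT; vc=[4]
#4 0x60→b6/s0 L1-HIT; vc=[4]
#5 0x63→b6/s0 L1-HIT; vc=[4]
#6 0x6e→b6/s0 L1-HIT; vc=[4]
#7 0x64→b6/s0 L1-HIT; vc=[4]
#8 0x45→b4/s0 VC-HIT; vc=[6]
#9 0x46→b4/s0 L1-HIT; vc=[6]
#10 0x4f→b4/s0 L1-HIT; vc=[6]

SEQ = [MISS, MISS, VC-HIT, L1-HIT, L1-HIT, L1-HIT, L1-HIT, L1-HIT, VC-HIT, L1-HIT, L1-HIT]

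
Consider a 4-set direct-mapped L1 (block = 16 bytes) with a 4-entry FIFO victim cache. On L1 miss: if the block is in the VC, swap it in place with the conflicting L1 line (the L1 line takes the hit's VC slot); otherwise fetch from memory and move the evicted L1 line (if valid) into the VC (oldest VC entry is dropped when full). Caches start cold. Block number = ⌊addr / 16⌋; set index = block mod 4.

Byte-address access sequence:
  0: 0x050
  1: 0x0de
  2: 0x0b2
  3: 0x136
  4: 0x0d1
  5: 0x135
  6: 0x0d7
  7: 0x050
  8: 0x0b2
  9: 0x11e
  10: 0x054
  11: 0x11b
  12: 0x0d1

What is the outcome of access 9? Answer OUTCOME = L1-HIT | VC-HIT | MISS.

0: 0x50 (blk 5, set 1) → MISS  vc=[]
1: 0xde (blk 13, set 1) → MISS  vc=[5]
2: 0xb2 (blk 11, set 3) → MISS  vc=[5]
3: 0x136 (blk 19, set 3) → MISS  vc=[5, 11]
4: 0xd1 (blk 13, set 1) → L1-HIT  vc=[5, 11]
5: 0x135 (blk 19, set 3) → L1-HIT  vc=[5, 11]
6: 0xd7 (blk 13, set 1) → L1-HIT  vc=[5, 11]
7: 0x50 (blk 5, set 1) → VC-HIT  vc=[13, 11]
8: 0xb2 (blk 11, set 3) → VC-HIT  vc=[13, 19]
9: 0x11e (blk 17, set 1) → MISS  vc=[13, 19, 5]
10: 0x54 (blk 5, set 1) → VC-HIT  vc=[13, 19, 17]
11: 0x11b (blk 17, set 1) → VC-HIT  vc=[13, 19, 5]
12: 0xd1 (blk 13, set 1) → VC-HIT  vc=[17, 19, 5]

OUTCOME = MISS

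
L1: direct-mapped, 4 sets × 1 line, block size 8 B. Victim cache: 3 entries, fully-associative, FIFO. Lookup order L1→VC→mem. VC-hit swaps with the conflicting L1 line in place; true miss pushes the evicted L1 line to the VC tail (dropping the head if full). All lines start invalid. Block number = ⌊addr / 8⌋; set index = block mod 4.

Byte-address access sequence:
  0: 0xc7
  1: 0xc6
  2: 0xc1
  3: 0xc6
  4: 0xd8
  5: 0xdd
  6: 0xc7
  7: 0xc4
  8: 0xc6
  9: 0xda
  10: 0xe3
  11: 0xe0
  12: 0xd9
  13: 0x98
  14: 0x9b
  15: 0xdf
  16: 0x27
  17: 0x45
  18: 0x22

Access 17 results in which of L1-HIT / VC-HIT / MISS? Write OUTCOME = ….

  [0] addr=0xc7 blk=24 s=0: MISS | VC []
  [1] addr=0xc6 blk=24 s=0: L1-HIT | VC []
  [2] addr=0xc1 blk=24 s=0: L1-HIT | VC []
  [3] addr=0xc6 blk=24 s=0: L1-HIT | VC []
  [4] addr=0xd8 blk=27 s=3: MISS | VC []
  [5] addr=0xdd blk=27 s=3: L1-HIT | VC []
  [6] addr=0xc7 blk=24 s=0: L1-HIT | VC []
  [7] addr=0xc4 blk=24 s=0: L1-HIT | VC []
  [8] addr=0xc6 blk=24 s=0: L1-HIT | VC []
  [9] addr=0xda blk=27 s=3: L1-HIT | VC []
  [10] addr=0xe3 blk=28 s=0: MISS | VC [24]
  [11] addr=0xe0 blk=28 s=0: L1-HIT | VC [24]
  [12] addr=0xd9 blk=27 s=3: L1-HIT | VC [24]
  [13] addr=0x98 blk=19 s=3: MISS | VC [24, 27]
  [14] addr=0x9b blk=19 s=3: L1-HIT | VC [24, 27]
  [15] addr=0xdf blk=27 s=3: VC-HIT | VC [24, 19]
  [16] addr=0x27 blk=4 s=0: MISS | VC [24, 19, 28]
  [17] addr=0x45 blk=8 s=0: MISS | VC [19, 28, 4]
  [18] addr=0x22 blk=4 s=0: VC-HIT | VC [19, 28, 8]

OUTCOME = MISS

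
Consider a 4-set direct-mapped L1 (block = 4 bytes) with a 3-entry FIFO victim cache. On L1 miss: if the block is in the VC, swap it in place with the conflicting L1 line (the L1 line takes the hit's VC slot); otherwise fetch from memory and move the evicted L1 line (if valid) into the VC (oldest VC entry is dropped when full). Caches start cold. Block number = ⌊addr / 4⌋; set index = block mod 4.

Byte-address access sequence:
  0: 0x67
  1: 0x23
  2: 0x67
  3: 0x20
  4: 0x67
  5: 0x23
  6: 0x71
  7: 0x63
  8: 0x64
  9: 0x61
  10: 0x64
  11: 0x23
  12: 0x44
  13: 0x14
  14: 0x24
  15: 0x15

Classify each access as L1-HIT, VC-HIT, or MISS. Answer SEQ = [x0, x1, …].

SEQ = [MISS, MISS, L1-HIT, L1-HIT, L1-HIT, L1-HIT, MISS, MISS, L1-HIT, L1-HIT, L1-HIT, VC-HIT, MISS, MISS, MISS, VC-HIT]

  [0] addr=0x67 blk=25 s=1: MISS | VC []
  [1] addr=0x23 blk=8 s=0: MISS | VC []
  [2] addr=0x67 blk=25 s=1: L1-HIT | VC []
  [3] addr=0x20 blk=8 s=0: L1-HIT | VC []
  [4] addr=0x67 blk=25 s=1: L1-HIT | VC []
  [5] addr=0x23 blk=8 s=0: L1-HIT | VC []
  [6] addr=0x71 blk=28 s=0: MISS | VC [8]
  [7] addr=0x63 blk=24 s=0: MISS | VC [8, 28]
  [8] addr=0x64 blk=25 s=1: L1-HIT | VC [8, 28]
  [9] addr=0x61 blk=24 s=0: L1-HIT | VC [8, 28]
  [10] addr=0x64 blk=25 s=1: L1-HIT | VC [8, 28]
  [11] addr=0x23 blk=8 s=0: VC-HIT | VC [24, 28]
  [12] addr=0x44 blk=17 s=1: MISS | VC [24, 28, 25]
  [13] addr=0x14 blk=5 s=1: MISS | VC [28, 25, 17]
  [14] addr=0x24 blk=9 s=1: MISS | VC [25, 17, 5]
  [15] addr=0x15 blk=5 s=1: VC-HIT | VC [25, 17, 9]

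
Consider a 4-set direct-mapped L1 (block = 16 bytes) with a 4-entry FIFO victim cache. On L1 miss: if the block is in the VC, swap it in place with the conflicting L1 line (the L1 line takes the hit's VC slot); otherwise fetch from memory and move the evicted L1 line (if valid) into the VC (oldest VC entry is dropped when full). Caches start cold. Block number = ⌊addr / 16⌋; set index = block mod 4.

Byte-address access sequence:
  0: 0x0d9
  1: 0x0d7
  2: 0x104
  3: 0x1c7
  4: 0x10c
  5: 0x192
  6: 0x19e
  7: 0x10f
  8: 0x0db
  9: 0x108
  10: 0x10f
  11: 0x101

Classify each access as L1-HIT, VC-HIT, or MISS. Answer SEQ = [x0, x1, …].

  [0] addr=0xd9 blk=13 s=1: MISS | VC []
  [1] addr=0xd7 blk=13 s=1: L1-HIT | VC []
  [2] addr=0x104 blk=16 s=0: MISS | VC []
  [3] addr=0x1c7 blk=28 s=0: MISS | VC [16]
  [4] addr=0x10c blk=16 s=0: VC-HIT | VC [28]
  [5] addr=0x192 blk=25 s=1: MISS | VC [28, 13]
  [6] addr=0x19e blk=25 s=1: L1-HIT | VC [28, 13]
  [7] addr=0x10f blk=16 s=0: L1-HIT | VC [28, 13]
  [8] addr=0xdb blk=13 s=1: VC-HIT | VC [28, 25]
  [9] addr=0x108 blk=16 s=0: L1-HIT | VC [28, 25]
  [10] addr=0x10f blk=16 s=0: L1-HIT | VC [28, 25]
  [11] addr=0x101 blk=16 s=0: L1-HIT | VC [28, 25]

SEQ = [MISS, L1-HIT, MISS, MISS, VC-HIT, MISS, L1-HIT, L1-HIT, VC-HIT, L1-HIT, L1-HIT, L1-HIT]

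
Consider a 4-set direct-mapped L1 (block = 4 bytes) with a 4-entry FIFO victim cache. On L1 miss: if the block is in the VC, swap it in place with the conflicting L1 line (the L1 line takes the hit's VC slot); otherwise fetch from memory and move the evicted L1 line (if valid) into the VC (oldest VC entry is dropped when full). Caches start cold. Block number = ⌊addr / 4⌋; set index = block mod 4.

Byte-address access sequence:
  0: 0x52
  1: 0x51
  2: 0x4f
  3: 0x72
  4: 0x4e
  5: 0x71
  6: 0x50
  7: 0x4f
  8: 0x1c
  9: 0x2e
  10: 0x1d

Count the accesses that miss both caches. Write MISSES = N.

MISSES = 5

#0 0x52→b20/s0 MISS; vc=[]
#1 0x51→b20/s0 L1-HIT; vc=[]
#2 0x4f→b19/s3 MISS; vc=[]
#3 0x72→b28/s0 MISS; vc=[20]
#4 0x4e→b19/s3 L1-HIT; vc=[20]
#5 0x71→b28/s0 L1-HIT; vc=[20]
#6 0x50→b20/s0 VC-HIT; vc=[28]
#7 0x4f→b19/s3 L1-HIT; vc=[28]
#8 0x1c→b7/s3 MISS; vc=[28,19]
#9 0x2e→b11/s3 MISS; vc=[28,19,7]
#10 0x1d→b7/s3 VC-HIT; vc=[28,19,11]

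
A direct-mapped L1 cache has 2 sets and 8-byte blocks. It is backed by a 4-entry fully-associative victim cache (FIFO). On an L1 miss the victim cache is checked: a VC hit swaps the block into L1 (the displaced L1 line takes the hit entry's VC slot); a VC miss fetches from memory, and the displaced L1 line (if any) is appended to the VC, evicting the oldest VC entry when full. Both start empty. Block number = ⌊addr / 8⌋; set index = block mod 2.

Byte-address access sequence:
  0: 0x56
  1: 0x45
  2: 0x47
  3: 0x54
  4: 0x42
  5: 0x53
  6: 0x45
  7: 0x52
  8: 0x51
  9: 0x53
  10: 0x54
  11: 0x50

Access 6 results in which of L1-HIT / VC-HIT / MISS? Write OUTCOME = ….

OUTCOME = VC-HIT

0: 0x56 (blk 10, set 0) → MISS  vc=[]
1: 0x45 (blk 8, set 0) → MISS  vc=[10]
2: 0x47 (blk 8, set 0) → L1-HIT  vc=[10]
3: 0x54 (blk 10, set 0) → VC-HIT  vc=[8]
4: 0x42 (blk 8, set 0) → VC-HIT  vc=[10]
5: 0x53 (blk 10, set 0) → VC-HIT  vc=[8]
6: 0x45 (blk 8, set 0) → VC-HIT  vc=[10]
7: 0x52 (blk 10, set 0) → VC-HIT  vc=[8]
8: 0x51 (blk 10, set 0) → L1-HIT  vc=[8]
9: 0x53 (blk 10, set 0) → L1-HIT  vc=[8]
10: 0x54 (blk 10, set 0) → L1-HIT  vc=[8]
11: 0x50 (blk 10, set 0) → L1-HIT  vc=[8]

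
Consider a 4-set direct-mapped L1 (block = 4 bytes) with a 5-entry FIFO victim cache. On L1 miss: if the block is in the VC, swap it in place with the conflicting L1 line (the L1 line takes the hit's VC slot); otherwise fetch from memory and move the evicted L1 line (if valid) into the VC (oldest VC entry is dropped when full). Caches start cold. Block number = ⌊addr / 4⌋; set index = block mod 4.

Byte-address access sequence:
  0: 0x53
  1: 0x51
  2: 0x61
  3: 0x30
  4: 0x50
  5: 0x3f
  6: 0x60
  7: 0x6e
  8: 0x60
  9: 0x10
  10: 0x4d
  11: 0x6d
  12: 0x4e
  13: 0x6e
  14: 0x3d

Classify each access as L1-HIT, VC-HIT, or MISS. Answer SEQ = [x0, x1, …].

#0 0x53→b20/s0 MISS; vc=[]
#1 0x51→b20/s0 L1-HIT; vc=[]
#2 0x61→b24/s0 MISS; vc=[20]
#3 0x30→b12/s0 MISS; vc=[20,24]
#4 0x50→b20/s0 VC-HIT; vc=[12,24]
#5 0x3f→b15/s3 MISS; vc=[12,24]
#6 0x60→b24/s0 VC-HIT; vc=[12,20]
#7 0x6e→b27/s3 MISS; vc=[12,20,15]
#8 0x60→b24/s0 L1-HIT; vc=[12,20,15]
#9 0x10→b4/s0 MISS; vc=[12,20,15,24]
#10 0x4d→b19/s3 MISS; vc=[12,20,15,24,27]
#11 0x6d→b27/s3 VC-HIT; vc=[12,20,15,24,19]
#12 0x4e→b19/s3 VC-HIT; vc=[12,20,15,24,27]
#13 0x6e→b27/s3 VC-HIT; vc=[12,20,15,24,19]
#14 0x3d→b15/s3 VC-HIT; vc=[12,20,27,24,19]

SEQ = [MISS, L1-HIT, MISS, MISS, VC-HIT, MISS, VC-HIT, MISS, L1-HIT, MISS, MISS, VC-HIT, VC-HIT, VC-HIT, VC-HIT]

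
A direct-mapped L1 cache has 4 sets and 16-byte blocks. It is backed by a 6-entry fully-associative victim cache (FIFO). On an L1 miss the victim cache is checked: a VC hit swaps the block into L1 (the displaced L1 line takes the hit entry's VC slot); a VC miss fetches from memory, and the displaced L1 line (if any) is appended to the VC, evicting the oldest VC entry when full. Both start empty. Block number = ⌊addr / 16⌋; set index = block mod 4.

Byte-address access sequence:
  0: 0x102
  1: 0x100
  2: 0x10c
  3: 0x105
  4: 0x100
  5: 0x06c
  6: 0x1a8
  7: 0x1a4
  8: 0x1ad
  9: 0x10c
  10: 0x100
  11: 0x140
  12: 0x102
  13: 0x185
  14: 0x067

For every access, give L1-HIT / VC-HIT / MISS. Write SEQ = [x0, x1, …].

  [0] addr=0x102 blk=16 s=0: MISS | VC []
  [1] addr=0x100 blk=16 s=0: L1-HIT | VC []
  [2] addr=0x10c blk=16 s=0: L1-HIT | VC []
  [3] addr=0x105 blk=16 s=0: L1-HIT | VC []
  [4] addr=0x100 blk=16 s=0: L1-HIT | VC []
  [5] addr=0x6c blk=6 s=2: MISS | VC []
  [6] addr=0x1a8 blk=26 s=2: MISS | VC [6]
  [7] addr=0x1a4 blk=26 s=2: L1-HIT | VC [6]
  [8] addr=0x1ad blk=26 s=2: L1-HIT | VC [6]
  [9] addr=0x10c blk=16 s=0: L1-HIT | VC [6]
  [10] addr=0x100 blk=16 s=0: L1-HIT | VC [6]
  [11] addr=0x140 blk=20 s=0: MISS | VC [6, 16]
  [12] addr=0x102 blk=16 s=0: VC-HIT | VC [6, 20]
  [13] addr=0x185 blk=24 s=0: MISS | VC [6, 20, 16]
  [14] addr=0x67 blk=6 s=2: VC-HIT | VC [26, 20, 16]

SEQ = [MISS, L1-HIT, L1-HIT, L1-HIT, L1-HIT, MISS, MISS, L1-HIT, L1-HIT, L1-HIT, L1-HIT, MISS, VC-HIT, MISS, VC-HIT]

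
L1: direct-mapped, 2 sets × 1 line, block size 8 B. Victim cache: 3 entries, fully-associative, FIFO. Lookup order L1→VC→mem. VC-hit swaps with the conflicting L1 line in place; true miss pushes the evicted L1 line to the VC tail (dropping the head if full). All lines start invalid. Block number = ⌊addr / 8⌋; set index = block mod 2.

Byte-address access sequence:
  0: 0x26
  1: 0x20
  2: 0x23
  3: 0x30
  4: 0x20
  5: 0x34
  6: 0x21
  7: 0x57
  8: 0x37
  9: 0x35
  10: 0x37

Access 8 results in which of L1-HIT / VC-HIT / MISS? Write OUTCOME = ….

#0 0x26→b4/s0 MISS; vc=[]
#1 0x20→b4/s0 L1-HIT; vc=[]
#2 0x23→b4/s0 L1-HIT; vc=[]
#3 0x30→b6/s0 MISS; vc=[4]
#4 0x20→b4/s0 VC-HIT; vc=[6]
#5 0x34→b6/s0 VC-HIT; vc=[4]
#6 0x21→b4/s0 VC-HIT; vc=[6]
#7 0x57→b10/s0 MISS; vc=[6,4]
#8 0x37→b6/s0 VC-HIT; vc=[10,4]
#9 0x35→b6/s0 L1-HIT; vc=[10,4]
#10 0x37→b6/s0 L1-HIT; vc=[10,4]

OUTCOME = VC-HIT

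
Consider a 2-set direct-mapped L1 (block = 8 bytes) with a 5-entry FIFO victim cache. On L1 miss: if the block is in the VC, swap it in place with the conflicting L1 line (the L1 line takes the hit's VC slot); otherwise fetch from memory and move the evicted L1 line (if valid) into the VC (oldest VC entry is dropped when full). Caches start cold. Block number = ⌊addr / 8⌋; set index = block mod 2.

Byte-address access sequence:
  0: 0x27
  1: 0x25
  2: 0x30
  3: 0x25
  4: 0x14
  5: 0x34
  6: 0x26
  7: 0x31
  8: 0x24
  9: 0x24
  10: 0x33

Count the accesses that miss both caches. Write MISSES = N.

  [0] addr=0x27 blk=4 s=0: MISS | VC []
  [1] addr=0x25 blk=4 s=0: L1-HIT | VC []
  [2] addr=0x30 blk=6 s=0: MISS | VC [4]
  [3] addr=0x25 blk=4 s=0: VC-HIT | VC [6]
  [4] addr=0x14 blk=2 s=0: MISS | VC [6, 4]
  [5] addr=0x34 blk=6 s=0: VC-HIT | VC [2, 4]
  [6] addr=0x26 blk=4 s=0: VC-HIT | VC [2, 6]
  [7] addr=0x31 blk=6 s=0: VC-HIT | VC [2, 4]
  [8] addr=0x24 blk=4 s=0: VC-HIT | VC [2, 6]
  [9] addr=0x24 blk=4 s=0: L1-HIT | VC [2, 6]
  [10] addr=0x33 blk=6 s=0: VC-HIT | VC [2, 4]

MISSES = 3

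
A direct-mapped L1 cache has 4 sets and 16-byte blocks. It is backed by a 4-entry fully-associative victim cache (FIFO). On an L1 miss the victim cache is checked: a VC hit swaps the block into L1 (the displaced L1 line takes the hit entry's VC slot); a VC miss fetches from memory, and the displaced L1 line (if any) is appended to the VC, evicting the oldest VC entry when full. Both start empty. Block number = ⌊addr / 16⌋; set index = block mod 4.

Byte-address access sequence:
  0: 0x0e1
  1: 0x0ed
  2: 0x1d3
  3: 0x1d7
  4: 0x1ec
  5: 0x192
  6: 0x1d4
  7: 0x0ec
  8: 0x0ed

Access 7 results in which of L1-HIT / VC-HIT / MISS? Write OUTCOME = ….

  [0] addr=0xe1 blk=14 s=2: MISS | VC []
  [1] addr=0xed blk=14 s=2: L1-HIT | VC []
  [2] addr=0x1d3 blk=29 s=1: MISS | VC []
  [3] addr=0x1d7 blk=29 s=1: L1-HIT | VC []
  [4] addr=0x1ec blk=30 s=2: MISS | VC [14]
  [5] addr=0x192 blk=25 s=1: MISS | VC [14, 29]
  [6] addr=0x1d4 blk=29 s=1: VC-HIT | VC [14, 25]
  [7] addr=0xec blk=14 s=2: VC-HIT | VC [30, 25]
  [8] addr=0xed blk=14 s=2: L1-HIT | VC [30, 25]

OUTCOME = VC-HIT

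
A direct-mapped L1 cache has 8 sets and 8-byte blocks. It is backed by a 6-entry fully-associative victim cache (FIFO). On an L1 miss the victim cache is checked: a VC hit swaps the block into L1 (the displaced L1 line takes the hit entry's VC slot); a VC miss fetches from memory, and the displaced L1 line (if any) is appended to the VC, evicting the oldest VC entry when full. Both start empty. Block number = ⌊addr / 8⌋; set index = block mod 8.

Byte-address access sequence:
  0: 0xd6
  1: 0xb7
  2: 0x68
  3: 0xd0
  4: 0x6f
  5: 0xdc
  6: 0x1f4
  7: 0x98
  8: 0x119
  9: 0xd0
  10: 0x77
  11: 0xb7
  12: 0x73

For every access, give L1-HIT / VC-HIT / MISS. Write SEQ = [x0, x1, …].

  [0] addr=0xd6 blk=26 s=2: MISS | VC []
  [1] addr=0xb7 blk=22 s=6: MISS | VC []
  [2] addr=0x68 blk=13 s=5: MISS | VC []
  [3] addr=0xd0 blk=26 s=2: L1-HIT | VC []
  [4] addr=0x6f blk=13 s=5: L1-HIT | VC []
  [5] addr=0xdc blk=27 s=3: MISS | VC []
  [6] addr=0x1f4 blk=62 s=6: MISS | VC [22]
  [7] addr=0x98 blk=19 s=3: MISS | VC [22, 27]
  [8] addr=0x119 blk=35 s=3: MISS | VC [22, 27, 19]
  [9] addr=0xd0 blk=26 s=2: L1-HIT | VC [22, 27, 19]
  [10] addr=0x77 blk=14 s=6: MISS | VC [22, 27, 19, 62]
  [11] addr=0xb7 blk=22 s=6: VC-HIT | VC [14, 27, 19, 62]
  [12] addr=0x73 blk=14 s=6: VC-HIT | VC [22, 27, 19, 62]

SEQ = [MISS, MISS, MISS, L1-HIT, L1-HIT, MISS, MISS, MISS, MISS, L1-HIT, MISS, VC-HIT, VC-HIT]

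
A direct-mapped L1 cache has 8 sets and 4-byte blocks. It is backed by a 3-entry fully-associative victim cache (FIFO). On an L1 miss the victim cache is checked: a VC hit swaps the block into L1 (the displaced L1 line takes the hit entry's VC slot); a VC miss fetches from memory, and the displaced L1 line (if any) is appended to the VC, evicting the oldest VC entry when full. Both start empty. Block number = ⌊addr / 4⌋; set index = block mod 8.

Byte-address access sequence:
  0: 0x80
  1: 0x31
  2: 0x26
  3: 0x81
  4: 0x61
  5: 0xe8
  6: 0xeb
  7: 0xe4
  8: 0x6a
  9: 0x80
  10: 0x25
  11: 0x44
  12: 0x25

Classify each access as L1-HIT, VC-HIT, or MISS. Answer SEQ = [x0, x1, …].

  [0] addr=0x80 blk=32 s=0: MISS | VC []
  [1] addr=0x31 blk=12 s=4: MISS | VC []
  [2] addr=0x26 blk=9 s=1: MISS | VC []
  [3] addr=0x81 blk=32 s=0: L1-HIT | VC []
  [4] addr=0x61 blk=24 s=0: MISS | VC [32]
  [5] addr=0xe8 blk=58 s=2: MISS | VC [32]
  [6] addr=0xeb blk=58 s=2: L1-HIT | VC [32]
  [7] addr=0xe4 blk=57 s=1: MISS | VC [32, 9]
  [8] addr=0x6a blk=26 s=2: MISS | VC [32, 9, 58]
  [9] addr=0x80 blk=32 s=0: VC-HIT | VC [24, 9, 58]
  [10] addr=0x25 blk=9 s=1: VC-HIT | VC [24, 57, 58]
  [11] addr=0x44 blk=17 s=1: MISS | VC [57, 58, 9]
  [12] addr=0x25 blk=9 s=1: VC-HIT | VC [57, 58, 17]

SEQ = [MISS, MISS, MISS, L1-HIT, MISS, MISS, L1-HIT, MISS, MISS, VC-HIT, VC-HIT, MISS, VC-HIT]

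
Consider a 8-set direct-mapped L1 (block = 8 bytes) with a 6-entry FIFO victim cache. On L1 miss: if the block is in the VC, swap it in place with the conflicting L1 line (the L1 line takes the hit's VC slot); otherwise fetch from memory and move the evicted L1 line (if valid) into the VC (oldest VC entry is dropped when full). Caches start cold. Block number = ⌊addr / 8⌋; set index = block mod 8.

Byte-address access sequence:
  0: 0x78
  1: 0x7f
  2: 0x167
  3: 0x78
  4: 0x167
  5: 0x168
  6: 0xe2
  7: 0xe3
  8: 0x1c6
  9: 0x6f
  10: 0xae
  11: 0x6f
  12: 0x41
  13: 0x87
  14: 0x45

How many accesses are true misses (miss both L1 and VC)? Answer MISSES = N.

MISSES = 9

  [0] addr=0x78 blk=15 s=7: MISS | VC []
  [1] addr=0x7f blk=15 s=7: L1-HIT | VC []
  [2] addr=0x167 blk=44 s=4: MISS | VC []
  [3] addr=0x78 blk=15 s=7: L1-HIT | VC []
  [4] addr=0x167 blk=44 s=4: L1-HIT | VC []
  [5] addr=0x168 blk=45 s=5: MISS | VC []
  [6] addr=0xe2 blk=28 s=4: MISS | VC [44]
  [7] addr=0xe3 blk=28 s=4: L1-HIT | VC [44]
  [8] addr=0x1c6 blk=56 s=0: MISS | VC [44]
  [9] addr=0x6f blk=13 s=5: MISS | VC [44, 45]
  [10] addr=0xae blk=21 s=5: MISS | VC [44, 45, 13]
  [11] addr=0x6f blk=13 s=5: VC-HIT | VC [44, 45, 21]
  [12] addr=0x41 blk=8 s=0: MISS | VC [44, 45, 21, 56]
  [13] addr=0x87 blk=16 s=0: MISS | VC [44, 45, 21, 56, 8]
  [14] addr=0x45 blk=8 s=0: VC-HIT | VC [44, 45, 21, 56, 16]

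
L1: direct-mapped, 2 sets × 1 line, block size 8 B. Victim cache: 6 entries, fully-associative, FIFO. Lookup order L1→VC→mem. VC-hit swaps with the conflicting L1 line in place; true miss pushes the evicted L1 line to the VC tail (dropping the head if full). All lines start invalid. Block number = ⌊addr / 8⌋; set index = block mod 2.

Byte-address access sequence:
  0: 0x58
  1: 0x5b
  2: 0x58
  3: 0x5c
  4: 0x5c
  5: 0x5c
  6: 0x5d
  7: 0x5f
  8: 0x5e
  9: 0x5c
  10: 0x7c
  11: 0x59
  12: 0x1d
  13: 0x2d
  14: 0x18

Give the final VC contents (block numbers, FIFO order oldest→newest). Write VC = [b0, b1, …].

#0 0x58→b11/s1 MISS; vc=[]
#1 0x5b→b11/s1 L1-HIT; vc=[]
#2 0x58→b11/s1 L1-HIT; vc=[]
#3 0x5c→b11/s1 L1-HIT; vc=[]
#4 0x5c→b11/s1 L1-HIT; vc=[]
#5 0x5c→b11/s1 L1-HIT; vc=[]
#6 0x5d→b11/s1 L1-HIT; vc=[]
#7 0x5f→b11/s1 L1-HIT; vc=[]
#8 0x5e→b11/s1 L1-HIT; vc=[]
#9 0x5c→b11/s1 L1-HIT; vc=[]
#10 0x7c→b15/s1 MISS; vc=[11]
#11 0x59→b11/s1 VC-HIT; vc=[15]
#12 0x1d→b3/s1 MISS; vc=[15,11]
#13 0x2d→b5/s1 MISS; vc=[15,11,3]
#14 0x18→b3/s1 VC-HIT; vc=[15,11,5]

VC = [15, 11, 5]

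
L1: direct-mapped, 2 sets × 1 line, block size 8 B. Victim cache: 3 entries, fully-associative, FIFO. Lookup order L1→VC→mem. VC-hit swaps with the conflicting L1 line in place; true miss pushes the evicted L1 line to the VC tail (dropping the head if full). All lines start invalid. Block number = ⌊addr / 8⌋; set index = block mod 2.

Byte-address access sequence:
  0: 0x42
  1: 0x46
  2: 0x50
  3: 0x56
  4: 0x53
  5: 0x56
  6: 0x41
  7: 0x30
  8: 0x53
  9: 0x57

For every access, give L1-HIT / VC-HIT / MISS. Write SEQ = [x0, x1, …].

SEQ = [MISS, L1-HIT, MISS, L1-HIT, L1-HIT, L1-HIT, VC-HIT, MISS, VC-HIT, L1-HIT]

  [0] addr=0x42 blk=8 s=0: MISS | VC []
  [1] addr=0x46 blk=8 s=0: L1-HIT | VC []
  [2] addr=0x50 blk=10 s=0: MISS | VC [8]
  [3] addr=0x56 blk=10 s=0: L1-HIT | VC [8]
  [4] addr=0x53 blk=10 s=0: L1-HIT | VC [8]
  [5] addr=0x56 blk=10 s=0: L1-HIT | VC [8]
  [6] addr=0x41 blk=8 s=0: VC-HIT | VC [10]
  [7] addr=0x30 blk=6 s=0: MISS | VC [10, 8]
  [8] addr=0x53 blk=10 s=0: VC-HIT | VC [6, 8]
  [9] addr=0x57 blk=10 s=0: L1-HIT | VC [6, 8]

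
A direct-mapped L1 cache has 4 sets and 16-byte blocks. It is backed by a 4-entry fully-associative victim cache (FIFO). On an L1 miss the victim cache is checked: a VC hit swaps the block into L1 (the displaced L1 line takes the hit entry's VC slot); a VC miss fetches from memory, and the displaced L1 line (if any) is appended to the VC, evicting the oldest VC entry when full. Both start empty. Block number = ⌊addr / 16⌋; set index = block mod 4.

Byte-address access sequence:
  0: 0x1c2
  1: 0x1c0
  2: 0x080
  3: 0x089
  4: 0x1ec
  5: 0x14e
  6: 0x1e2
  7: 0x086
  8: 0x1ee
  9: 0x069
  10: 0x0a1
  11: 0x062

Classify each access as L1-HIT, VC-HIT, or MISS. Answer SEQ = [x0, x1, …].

#0 0x1c2→b28/s0 MISS; vc=[]
#1 0x1c0→b28/s0 L1-HIT; vc=[]
#2 0x80→b8/s0 MISS; vc=[28]
#3 0x89→b8/s0 L1-HIT; vc=[28]
#4 0x1ec→b30/s2 MISS; vc=[28]
#5 0x14e→b20/s0 MISS; vc=[28,8]
#6 0x1e2→b30/s2 L1-HIT; vc=[28,8]
#7 0x86→b8/s0 VC-HIT; vc=[28,20]
#8 0x1ee→b30/s2 L1-HIT; vc=[28,20]
#9 0x69→b6/s2 MISS; vc=[28,20,30]
#10 0xa1→b10/s2 MISS; vc=[28,20,30,6]
#11 0x62→b6/s2 VC-HIT; vc=[28,20,30,10]

SEQ = [MISS, L1-HIT, MISS, L1-HIT, MISS, MISS, L1-HIT, VC-HIT, L1-HIT, MISS, MISS, VC-HIT]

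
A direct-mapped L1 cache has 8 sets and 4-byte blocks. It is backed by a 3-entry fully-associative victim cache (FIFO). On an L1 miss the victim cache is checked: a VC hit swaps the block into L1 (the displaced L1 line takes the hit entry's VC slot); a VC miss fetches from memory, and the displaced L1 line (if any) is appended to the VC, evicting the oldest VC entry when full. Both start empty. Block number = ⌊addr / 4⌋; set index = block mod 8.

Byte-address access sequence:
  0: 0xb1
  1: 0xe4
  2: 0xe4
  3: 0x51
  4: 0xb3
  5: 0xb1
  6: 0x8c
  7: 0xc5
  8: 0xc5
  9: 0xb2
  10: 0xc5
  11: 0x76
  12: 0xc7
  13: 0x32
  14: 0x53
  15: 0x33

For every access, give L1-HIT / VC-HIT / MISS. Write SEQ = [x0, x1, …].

#0 0xb1→b44/s4 MISS; vc=[]
#1 0xe4→b57/s1 MISS; vc=[]
#2 0xe4→b57/s1 L1-HIT; vc=[]
#3 0x51→b20/s4 MISS; vc=[44]
#4 0xb3→b44/s4 VC-HIT; vc=[20]
#5 0xb1→b44/s4 L1-HIT; vc=[20]
#6 0x8c→b35/s3 MISS; vc=[20]
#7 0xc5→b49/s1 MISS; vc=[20,57]
#8 0xc5→b49/s1 L1-HIT; vc=[20,57]
#9 0xb2→b44/s4 L1-HIT; vc=[20,57]
#10 0xc5→b49/s1 L1-HIT; vc=[20,57]
#11 0x76→b29/s5 MISS; vc=[20,57]
#12 0xc7→b49/s1 L1-HIT; vc=[20,57]
#13 0x32→b12/s4 MISS; vc=[20,57,44]
#14 0x53→b20/s4 VC-HIT; vc=[12,57,44]
#15 0x33→b12/s4 VC-HIT; vc=[20,57,44]

SEQ = [MISS, MISS, L1-HIT, MISS, VC-HIT, L1-HIT, MISS, MISS, L1-HIT, L1-HIT, L1-HIT, MISS, L1-HIT, MISS, VC-HIT, VC-HIT]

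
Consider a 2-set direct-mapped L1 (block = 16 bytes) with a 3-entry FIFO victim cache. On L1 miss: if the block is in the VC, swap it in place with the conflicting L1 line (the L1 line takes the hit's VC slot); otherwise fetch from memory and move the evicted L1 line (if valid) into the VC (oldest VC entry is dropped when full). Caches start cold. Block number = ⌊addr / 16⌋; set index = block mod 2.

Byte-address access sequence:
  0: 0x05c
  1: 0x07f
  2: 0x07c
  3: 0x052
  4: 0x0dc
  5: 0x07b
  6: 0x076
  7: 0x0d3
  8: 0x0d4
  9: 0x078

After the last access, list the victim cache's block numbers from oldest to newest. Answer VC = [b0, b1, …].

VC = [13, 5]

  [0] addr=0x5c blk=5 s=1: MISS | VC []
  [1] addr=0x7f blk=7 s=1: MISS | VC [5]
  [2] addr=0x7c blk=7 s=1: L1-HIT | VC [5]
  [3] addr=0x52 blk=5 s=1: VC-HIT | VC [7]
  [4] addr=0xdc blk=13 s=1: MISS | VC [7, 5]
  [5] addr=0x7b blk=7 s=1: VC-HIT | VC [13, 5]
  [6] addr=0x76 blk=7 s=1: L1-HIT | VC [13, 5]
  [7] addr=0xd3 blk=13 s=1: VC-HIT | VC [7, 5]
  [8] addr=0xd4 blk=13 s=1: L1-HIT | VC [7, 5]
  [9] addr=0x78 blk=7 s=1: VC-HIT | VC [13, 5]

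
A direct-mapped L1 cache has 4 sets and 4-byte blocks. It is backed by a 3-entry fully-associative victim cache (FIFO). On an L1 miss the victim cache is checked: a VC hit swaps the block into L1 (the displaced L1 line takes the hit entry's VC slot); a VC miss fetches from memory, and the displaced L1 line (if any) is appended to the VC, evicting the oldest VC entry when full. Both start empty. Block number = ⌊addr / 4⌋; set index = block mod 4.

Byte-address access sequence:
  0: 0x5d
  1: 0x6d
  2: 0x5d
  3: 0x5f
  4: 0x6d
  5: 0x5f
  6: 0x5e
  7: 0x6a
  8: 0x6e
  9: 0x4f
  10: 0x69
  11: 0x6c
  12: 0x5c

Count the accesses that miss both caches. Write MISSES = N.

MISSES = 4

#0 0x5d→b23/s3 MISS; vc=[]
#1 0x6d→b27/s3 MISS; vc=[23]
#2 0x5d→b23/s3 VC-HIT; vc=[27]
#3 0x5f→b23/s3 L1-HIT; vc=[27]
#4 0x6d→b27/s3 VC-HIT; vc=[23]
#5 0x5f→b23/s3 VC-HIT; vc=[27]
#6 0x5e→b23/s3 L1-HIT; vc=[27]
#7 0x6a→b26/s2 MISS; vc=[27]
#8 0x6e→b27/s3 VC-HIT; vc=[23]
#9 0x4f→b19/s3 MISS; vc=[23,27]
#10 0x69→b26/s2 L1-HIT; vc=[23,27]
#11 0x6c→b27/s3 VC-HIT; vc=[23,19]
#12 0x5c→b23/s3 VC-HIT; vc=[27,19]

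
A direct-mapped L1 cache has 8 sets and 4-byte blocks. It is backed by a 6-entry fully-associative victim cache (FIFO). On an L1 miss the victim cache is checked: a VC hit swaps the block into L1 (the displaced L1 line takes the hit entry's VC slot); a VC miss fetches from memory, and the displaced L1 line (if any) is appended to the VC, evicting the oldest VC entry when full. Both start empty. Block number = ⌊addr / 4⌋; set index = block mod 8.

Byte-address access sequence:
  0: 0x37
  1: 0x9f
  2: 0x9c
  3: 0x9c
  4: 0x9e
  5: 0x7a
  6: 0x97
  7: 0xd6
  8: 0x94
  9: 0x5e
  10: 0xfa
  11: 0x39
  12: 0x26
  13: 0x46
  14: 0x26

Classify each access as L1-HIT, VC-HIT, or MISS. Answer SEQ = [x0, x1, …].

SEQ = [MISS, MISS, L1-HIT, L1-HIT, L1-HIT, MISS, MISS, MISS, VC-HIT, MISS, MISS, MISS, MISS, MISS, VC-HIT]

#0 0x37→b13/s5 MISS; vc=[]
#1 0x9f→b39/s7 MISS; vc=[]
#2 0x9c→b39/s7 L1-HIT; vc=[]
#3 0x9c→b39/s7 L1-HIT; vc=[]
#4 0x9e→b39/s7 L1-HIT; vc=[]
#5 0x7a→b30/s6 MISS; vc=[]
#6 0x97→b37/s5 MISS; vc=[13]
#7 0xd6→b53/s5 MISS; vc=[13,37]
#8 0x94→b37/s5 VC-HIT; vc=[13,53]
#9 0x5e→b23/s7 MISS; vc=[13,53,39]
#10 0xfa→b62/s6 MISS; vc=[13,53,39,30]
#11 0x39→b14/s6 MISS; vc=[13,53,39,30,62]
#12 0x26→b9/s1 MISS; vc=[13,53,39,30,62]
#13 0x46→b17/s1 MISS; vc=[13,53,39,30,62,9]
#14 0x26→b9/s1 VC-HIT; vc=[13,53,39,30,62,17]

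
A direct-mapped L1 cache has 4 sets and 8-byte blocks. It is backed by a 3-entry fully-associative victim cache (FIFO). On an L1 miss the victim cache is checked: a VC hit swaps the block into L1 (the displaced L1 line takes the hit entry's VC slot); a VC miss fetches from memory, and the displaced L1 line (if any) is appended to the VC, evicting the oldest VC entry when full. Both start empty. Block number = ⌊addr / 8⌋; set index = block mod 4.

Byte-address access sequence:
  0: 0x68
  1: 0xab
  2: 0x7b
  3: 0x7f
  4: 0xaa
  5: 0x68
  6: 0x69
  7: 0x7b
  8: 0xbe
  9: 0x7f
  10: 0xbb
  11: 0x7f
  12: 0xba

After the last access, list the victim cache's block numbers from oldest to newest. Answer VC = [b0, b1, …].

#0 0x68→b13/s1 MISS; vc=[]
#1 0xab→b21/s1 MISS; vc=[13]
#2 0x7b→b15/s3 MISS; vc=[13]
#3 0x7f→b15/s3 L1-HIT; vc=[13]
#4 0xaa→b21/s1 L1-HIT; vc=[13]
#5 0x68→b13/s1 VC-HIT; vc=[21]
#6 0x69→b13/s1 L1-HIT; vc=[21]
#7 0x7b→b15/s3 L1-HIT; vc=[21]
#8 0xbe→b23/s3 MISS; vc=[21,15]
#9 0x7f→b15/s3 VC-HIT; vc=[21,23]
#10 0xbb→b23/s3 VC-HIT; vc=[21,15]
#11 0x7f→b15/s3 VC-HIT; vc=[21,23]
#12 0xba→b23/s3 VC-HIT; vc=[21,15]

VC = [21, 15]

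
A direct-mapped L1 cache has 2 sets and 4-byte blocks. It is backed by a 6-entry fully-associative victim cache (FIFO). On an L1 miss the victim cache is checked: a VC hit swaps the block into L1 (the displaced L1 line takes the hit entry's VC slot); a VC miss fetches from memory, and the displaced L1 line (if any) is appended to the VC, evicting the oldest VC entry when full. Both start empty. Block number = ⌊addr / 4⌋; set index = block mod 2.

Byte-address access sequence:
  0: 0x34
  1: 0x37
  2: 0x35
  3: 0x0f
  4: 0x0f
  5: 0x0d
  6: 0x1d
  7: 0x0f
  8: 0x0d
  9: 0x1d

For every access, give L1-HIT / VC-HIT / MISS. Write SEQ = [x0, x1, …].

  [0] addr=0x34 blk=13 s=1: MISS | VC []
  [1] addr=0x37 blk=13 s=1: L1-HIT | VC []
  [2] addr=0x35 blk=13 s=1: L1-HIT | VC []
  [3] addr=0xf blk=3 s=1: MISS | VC [13]
  [4] addr=0xf blk=3 s=1: L1-HIT | VC [13]
  [5] addr=0xd blk=3 s=1: L1-HIT | VC [13]
  [6] addr=0x1d blk=7 s=1: MISS | VC [13, 3]
  [7] addr=0xf blk=3 s=1: VC-HIT | VC [13, 7]
  [8] addr=0xd blk=3 s=1: L1-HIT | VC [13, 7]
  [9] addr=0x1d blk=7 s=1: VC-HIT | VC [13, 3]

SEQ = [MISS, L1-HIT, L1-HIT, MISS, L1-HIT, L1-HIT, MISS, VC-HIT, L1-HIT, VC-HIT]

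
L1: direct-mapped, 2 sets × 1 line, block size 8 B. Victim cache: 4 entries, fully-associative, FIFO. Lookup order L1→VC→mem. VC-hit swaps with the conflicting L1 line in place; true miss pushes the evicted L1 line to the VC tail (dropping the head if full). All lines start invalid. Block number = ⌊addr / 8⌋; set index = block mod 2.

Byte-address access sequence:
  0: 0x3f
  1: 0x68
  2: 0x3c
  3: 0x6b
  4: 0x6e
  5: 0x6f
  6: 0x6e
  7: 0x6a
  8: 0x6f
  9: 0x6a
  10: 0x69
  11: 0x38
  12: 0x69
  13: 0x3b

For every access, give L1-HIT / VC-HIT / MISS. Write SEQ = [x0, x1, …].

SEQ = [MISS, MISS, VC-HIT, VC-HIT, L1-HIT, L1-HIT, L1-HIT, L1-HIT, L1-HIT, L1-HIT, L1-HIT, VC-HIT, VC-HIT, VC-HIT]

#0 0x3f→b7/s1 MISS; vc=[]
#1 0x68→b13/s1 MISS; vc=[7]
#2 0x3c→b7/s1 VC-HIT; vc=[13]
#3 0x6b→b13/s1 VC-HIT; vc=[7]
#4 0x6e→b13/s1 L1-HIT; vc=[7]
#5 0x6f→b13/s1 L1-HIT; vc=[7]
#6 0x6e→b13/s1 L1-HIT; vc=[7]
#7 0x6a→b13/s1 L1-HIT; vc=[7]
#8 0x6f→b13/s1 L1-HIT; vc=[7]
#9 0x6a→b13/s1 L1-HIT; vc=[7]
#10 0x69→b13/s1 L1-HIT; vc=[7]
#11 0x38→b7/s1 VC-HIT; vc=[13]
#12 0x69→b13/s1 VC-HIT; vc=[7]
#13 0x3b→b7/s1 VC-HIT; vc=[13]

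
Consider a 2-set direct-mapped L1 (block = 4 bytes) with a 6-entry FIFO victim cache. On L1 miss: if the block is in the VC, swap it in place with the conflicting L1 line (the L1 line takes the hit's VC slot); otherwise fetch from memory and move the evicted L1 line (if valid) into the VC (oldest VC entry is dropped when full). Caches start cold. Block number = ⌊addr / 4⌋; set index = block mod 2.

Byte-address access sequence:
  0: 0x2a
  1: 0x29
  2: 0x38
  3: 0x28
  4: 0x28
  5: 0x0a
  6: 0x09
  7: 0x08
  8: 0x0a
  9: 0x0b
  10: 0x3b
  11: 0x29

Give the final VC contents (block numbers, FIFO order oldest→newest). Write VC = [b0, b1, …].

  [0] addr=0x2a blk=10 s=0: MISS | VC []
  [1] addr=0x29 blk=10 s=0: L1-HIT | VC []
  [2] addr=0x38 blk=14 s=0: MISS | VC [10]
  [3] addr=0x28 blk=10 s=0: VC-HIT | VC [14]
  [4] addr=0x28 blk=10 s=0: L1-HIT | VC [14]
  [5] addr=0xa blk=2 s=0: MISS | VC [14, 10]
  [6] addr=0x9 blk=2 s=0: L1-HIT | VC [14, 10]
  [7] addr=0x8 blk=2 s=0: L1-HIT | VC [14, 10]
  [8] addr=0xa blk=2 s=0: L1-HIT | VC [14, 10]
  [9] addr=0xb blk=2 s=0: L1-HIT | VC [14, 10]
  [10] addr=0x3b blk=14 s=0: VC-HIT | VC [2, 10]
  [11] addr=0x29 blk=10 s=0: VC-HIT | VC [2, 14]

VC = [2, 14]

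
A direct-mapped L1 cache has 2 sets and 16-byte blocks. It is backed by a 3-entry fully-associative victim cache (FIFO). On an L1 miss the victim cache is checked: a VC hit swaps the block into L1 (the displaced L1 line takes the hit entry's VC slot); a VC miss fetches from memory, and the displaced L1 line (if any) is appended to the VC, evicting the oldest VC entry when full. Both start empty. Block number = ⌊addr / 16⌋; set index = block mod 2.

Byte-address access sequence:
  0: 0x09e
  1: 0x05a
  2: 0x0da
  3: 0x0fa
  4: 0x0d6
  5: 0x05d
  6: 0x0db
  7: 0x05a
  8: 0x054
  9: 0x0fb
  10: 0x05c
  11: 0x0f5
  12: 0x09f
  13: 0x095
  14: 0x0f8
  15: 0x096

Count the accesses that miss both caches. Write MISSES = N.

0: 0x9e (blk 9, set 1) → MISS  vc=[]
1: 0x5a (blk 5, set 1) → MISS  vc=[9]
2: 0xda (blk 13, set 1) → MISS  vc=[9, 5]
3: 0xfa (blk 15, set 1) → MISS  vc=[9, 5, 13]
4: 0xd6 (blk 13, set 1) → VC-HIT  vc=[9, 5, 15]
5: 0x5d (blk 5, set 1) → VC-HIT  vc=[9, 13, 15]
6: 0xdb (blk 13, set 1) → VC-HIT  vc=[9, 5, 15]
7: 0x5a (blk 5, set 1) → VC-HIT  vc=[9, 13, 15]
8: 0x54 (blk 5, set 1) → L1-HIT  vc=[9, 13, 15]
9: 0xfb (blk 15, set 1) → VC-HIT  vc=[9, 13, 5]
10: 0x5c (blk 5, set 1) → VC-HIT  vc=[9, 13, 15]
11: 0xf5 (blk 15, set 1) → VC-HIT  vc=[9, 13, 5]
12: 0x9f (blk 9, set 1) → VC-HIT  vc=[15, 13, 5]
13: 0x95 (blk 9, set 1) → L1-HIT  vc=[15, 13, 5]
14: 0xf8 (blk 15, set 1) → VC-HIT  vc=[9, 13, 5]
15: 0x96 (blk 9, set 1) → VC-HIT  vc=[15, 13, 5]

MISSES = 4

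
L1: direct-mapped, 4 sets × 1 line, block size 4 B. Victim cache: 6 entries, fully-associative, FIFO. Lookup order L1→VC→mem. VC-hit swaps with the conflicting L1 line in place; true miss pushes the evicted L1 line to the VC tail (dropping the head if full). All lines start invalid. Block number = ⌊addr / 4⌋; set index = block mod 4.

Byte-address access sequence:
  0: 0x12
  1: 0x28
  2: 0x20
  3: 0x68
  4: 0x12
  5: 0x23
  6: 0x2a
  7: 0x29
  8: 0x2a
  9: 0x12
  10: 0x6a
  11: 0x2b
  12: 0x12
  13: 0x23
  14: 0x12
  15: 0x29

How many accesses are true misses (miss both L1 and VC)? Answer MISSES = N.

MISSES = 4

0: 0x12 (blk 4, set 0) → MISS  vc=[]
1: 0x28 (blk 10, set 2) → MISS  vc=[]
2: 0x20 (blk 8, set 0) → MISS  vc=[4]
3: 0x68 (blk 26, set 2) → MISS  vc=[4, 10]
4: 0x12 (blk 4, set 0) → VC-HIT  vc=[8, 10]
5: 0x23 (blk 8, set 0) → VC-HIT  vc=[4, 10]
6: 0x2a (blk 10, set 2) → VC-HIT  vc=[4, 26]
7: 0x29 (blk 10, set 2) → L1-HIT  vc=[4, 26]
8: 0x2a (blk 10, set 2) → L1-HIT  vc=[4, 26]
9: 0x12 (blk 4, set 0) → VC-HIT  vc=[8, 26]
10: 0x6a (blk 26, set 2) → VC-HIT  vc=[8, 10]
11: 0x2b (blk 10, set 2) → VC-HIT  vc=[8, 26]
12: 0x12 (blk 4, set 0) → L1-HIT  vc=[8, 26]
13: 0x23 (blk 8, set 0) → VC-HIT  vc=[4, 26]
14: 0x12 (blk 4, set 0) → VC-HIT  vc=[8, 26]
15: 0x29 (blk 10, set 2) → L1-HIT  vc=[8, 26]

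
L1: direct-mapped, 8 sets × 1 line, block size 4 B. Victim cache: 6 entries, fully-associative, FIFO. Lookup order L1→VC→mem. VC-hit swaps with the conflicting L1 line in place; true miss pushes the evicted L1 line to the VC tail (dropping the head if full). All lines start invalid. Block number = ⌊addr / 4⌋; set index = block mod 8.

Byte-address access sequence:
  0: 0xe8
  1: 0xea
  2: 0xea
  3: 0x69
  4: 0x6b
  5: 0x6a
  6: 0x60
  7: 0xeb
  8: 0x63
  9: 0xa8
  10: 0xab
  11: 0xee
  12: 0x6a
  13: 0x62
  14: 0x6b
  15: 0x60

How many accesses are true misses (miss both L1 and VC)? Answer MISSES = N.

0: 0xe8 (blk 58, set 2) → MISS  vc=[]
1: 0xea (blk 58, set 2) → L1-HIT  vc=[]
2: 0xea (blk 58, set 2) → L1-HIT  vc=[]
3: 0x69 (blk 26, set 2) → MISS  vc=[58]
4: 0x6b (blk 26, set 2) → L1-HIT  vc=[58]
5: 0x6a (blk 26, set 2) → L1-HIT  vc=[58]
6: 0x60 (blk 24, set 0) → MISS  vc=[58]
7: 0xeb (blk 58, set 2) → VC-HIT  vc=[26]
8: 0x63 (blk 24, set 0) → L1-HIT  vc=[26]
9: 0xa8 (blk 42, set 2) → MISS  vc=[26, 58]
10: 0xab (blk 42, set 2) → L1-HIT  vc=[26, 58]
11: 0xee (blk 59, set 3) → MISS  vc=[26, 58]
12: 0x6a (blk 26, set 2) → VC-HIT  vc=[42, 58]
13: 0x62 (blk 24, set 0) → L1-HIT  vc=[42, 58]
14: 0x6b (blk 26, set 2) → L1-HIT  vc=[42, 58]
15: 0x60 (blk 24, set 0) → L1-HIT  vc=[42, 58]

MISSES = 5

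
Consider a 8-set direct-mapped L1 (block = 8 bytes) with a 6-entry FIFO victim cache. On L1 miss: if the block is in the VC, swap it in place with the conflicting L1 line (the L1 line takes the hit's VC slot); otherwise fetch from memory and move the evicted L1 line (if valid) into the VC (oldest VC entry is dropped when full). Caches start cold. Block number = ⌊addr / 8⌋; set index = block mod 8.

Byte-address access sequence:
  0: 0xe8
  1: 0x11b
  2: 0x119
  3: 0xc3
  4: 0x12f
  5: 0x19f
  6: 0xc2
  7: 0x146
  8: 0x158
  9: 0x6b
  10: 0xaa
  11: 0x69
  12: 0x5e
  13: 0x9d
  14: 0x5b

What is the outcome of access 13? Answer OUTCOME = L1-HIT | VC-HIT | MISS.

OUTCOME = MISS

0: 0xe8 (blk 29, set 5) → MISS  vc=[]
1: 0x11b (blk 35, set 3) → MISS  vc=[]
2: 0x119 (blk 35, set 3) → L1-HIT  vc=[]
3: 0xc3 (blk 24, set 0) → MISS  vc=[]
4: 0x12f (blk 37, set 5) → MISS  vc=[29]
5: 0x19f (blk 51, set 3) → MISS  vc=[29, 35]
6: 0xc2 (blk 24, set 0) → L1-HIT  vc=[29, 35]
7: 0x146 (blk 40, set 0) → MISS  vc=[29, 35, 24]
8: 0x158 (blk 43, set 3) → MISS  vc=[29, 35, 24, 51]
9: 0x6b (blk 13, set 5) → MISS  vc=[29, 35, 24, 51, 37]
10: 0xaa (blk 21, set 5) → MISS  vc=[29, 35, 24, 51, 37, 13]
11: 0x69 (blk 13, set 5) → VC-HIT  vc=[29, 35, 24, 51, 37, 21]
12: 0x5e (blk 11, set 3) → MISS  vc=[35, 24, 51, 37, 21, 43]
13: 0x9d (blk 19, set 3) → MISS  vc=[24, 51, 37, 21, 43, 11]
14: 0x5b (blk 11, set 3) → VC-HIT  vc=[24, 51, 37, 21, 43, 19]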